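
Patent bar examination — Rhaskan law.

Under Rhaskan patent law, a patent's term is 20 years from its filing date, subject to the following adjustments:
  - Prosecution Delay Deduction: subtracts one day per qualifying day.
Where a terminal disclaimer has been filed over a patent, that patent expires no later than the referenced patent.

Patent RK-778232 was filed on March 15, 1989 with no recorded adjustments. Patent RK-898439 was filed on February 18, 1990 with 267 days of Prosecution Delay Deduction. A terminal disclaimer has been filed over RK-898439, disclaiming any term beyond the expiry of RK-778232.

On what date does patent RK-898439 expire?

2009-03-15

Natural term of RK-898439:
  Base: filing + 20 years → 18 February 2010.
  Prosecution Delay Deduction: −267 days → 27 May 2009.
Expiry of referenced patent RK-778232:
  Base: filing + 20 years → 15 March 2009.
Terminal disclaimer: RK-898439 expires on the earlier of 27 May 2009 and 15 March 2009.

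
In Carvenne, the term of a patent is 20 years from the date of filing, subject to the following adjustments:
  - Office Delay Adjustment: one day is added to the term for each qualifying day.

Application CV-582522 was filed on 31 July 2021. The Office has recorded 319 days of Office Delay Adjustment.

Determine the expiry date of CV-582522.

2042-06-15

Base term: filing date + 20 years → 31 July 2041.
Office Delay Adjustment: +319 days → 15 June 2042.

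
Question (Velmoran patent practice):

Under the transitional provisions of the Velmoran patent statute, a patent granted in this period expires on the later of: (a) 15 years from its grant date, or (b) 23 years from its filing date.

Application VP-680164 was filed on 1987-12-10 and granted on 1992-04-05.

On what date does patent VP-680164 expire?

December 10, 2010

(a) grant + 15 years → 5 April 2007.
(b) filing + 23 years → 10 December 2010.
Later of the two: 10 December 2010.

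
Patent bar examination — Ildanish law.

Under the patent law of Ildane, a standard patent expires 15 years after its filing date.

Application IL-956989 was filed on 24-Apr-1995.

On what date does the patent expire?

Filing date + 15 years → 24 April 2010.

April 24, 2010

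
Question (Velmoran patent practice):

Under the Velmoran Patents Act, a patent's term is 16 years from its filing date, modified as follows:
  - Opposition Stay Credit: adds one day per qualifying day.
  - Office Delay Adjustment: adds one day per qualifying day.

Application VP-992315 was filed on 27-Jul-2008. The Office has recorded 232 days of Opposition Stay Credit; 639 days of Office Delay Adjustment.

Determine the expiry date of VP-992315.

Base term: filing date + 16 years → 27 July 2024.
Opposition Stay Credit: +232 days → 16 March 2025.
Office Delay Adjustment: +639 days → 15 December 2026.

December 15, 2026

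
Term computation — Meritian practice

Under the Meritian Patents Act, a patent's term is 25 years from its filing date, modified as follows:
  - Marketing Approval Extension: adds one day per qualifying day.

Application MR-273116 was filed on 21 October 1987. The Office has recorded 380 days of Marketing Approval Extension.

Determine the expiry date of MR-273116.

Base term: filing date + 25 years → 21 October 2012.
Marketing Approval Extension: +380 days → 5 November 2013.

November 5, 2013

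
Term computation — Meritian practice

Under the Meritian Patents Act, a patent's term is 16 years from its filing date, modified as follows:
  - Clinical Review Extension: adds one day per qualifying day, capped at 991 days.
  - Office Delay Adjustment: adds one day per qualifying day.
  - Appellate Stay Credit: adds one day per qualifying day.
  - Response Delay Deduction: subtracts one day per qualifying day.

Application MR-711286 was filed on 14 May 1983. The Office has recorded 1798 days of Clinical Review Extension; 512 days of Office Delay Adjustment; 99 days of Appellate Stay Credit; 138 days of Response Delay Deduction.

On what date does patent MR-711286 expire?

2003-05-17

Base term: filing date + 16 years → 14 May 1999.
Clinical Review Extension: 1798 days claimed exceeds the 991-day cap, so +991 days → 29 January 2002.
Office Delay Adjustment: +512 days → 25 June 2003.
Appellate Stay Credit: +99 days → 2 October 2003.
Response Delay Deduction: −138 days → 17 May 2003.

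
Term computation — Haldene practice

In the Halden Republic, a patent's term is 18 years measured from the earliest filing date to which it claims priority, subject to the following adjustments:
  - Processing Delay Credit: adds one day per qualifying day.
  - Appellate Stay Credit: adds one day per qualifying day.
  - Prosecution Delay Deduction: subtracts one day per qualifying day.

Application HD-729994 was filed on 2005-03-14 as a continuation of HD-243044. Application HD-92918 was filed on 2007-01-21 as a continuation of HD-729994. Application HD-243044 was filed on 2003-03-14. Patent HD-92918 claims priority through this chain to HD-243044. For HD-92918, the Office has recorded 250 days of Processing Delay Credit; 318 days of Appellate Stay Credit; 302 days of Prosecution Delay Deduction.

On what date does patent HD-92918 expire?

December 5, 2021

Earliest priority filing: 14 March 2003.
Base term: 14 March 2003 + 18 years → 14 March 2021.
Processing Delay Credit: +250 days → 19 November 2021.
Appellate Stay Credit: +318 days → 3 October 2022.
Prosecution Delay Deduction: −302 days → 5 December 2021.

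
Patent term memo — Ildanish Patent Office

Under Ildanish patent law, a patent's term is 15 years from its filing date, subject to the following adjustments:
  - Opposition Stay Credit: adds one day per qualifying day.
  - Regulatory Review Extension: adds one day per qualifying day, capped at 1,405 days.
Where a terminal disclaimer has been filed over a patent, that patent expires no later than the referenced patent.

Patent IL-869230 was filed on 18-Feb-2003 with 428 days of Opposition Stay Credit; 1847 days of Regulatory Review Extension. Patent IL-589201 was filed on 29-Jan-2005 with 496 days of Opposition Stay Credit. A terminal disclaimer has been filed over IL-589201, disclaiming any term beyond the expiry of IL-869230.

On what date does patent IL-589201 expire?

Natural term of IL-589201:
  Base: filing + 15 years → 29 January 2020.
  Opposition Stay Credit: +496 days → 8 June 2021.
Expiry of referenced patent IL-869230:
  Base: filing + 15 years → 18 February 2018.
  Opposition Stay Credit: +428 days → 22 April 2019.
  Regulatory Review Extension: 1847 days claimed exceeds the 1405-day cap, so +1405 days → 25 February 2023.
Terminal disclaimer: IL-589201 expires on the earlier of 8 June 2021 and 25 February 2023.

June 8, 2021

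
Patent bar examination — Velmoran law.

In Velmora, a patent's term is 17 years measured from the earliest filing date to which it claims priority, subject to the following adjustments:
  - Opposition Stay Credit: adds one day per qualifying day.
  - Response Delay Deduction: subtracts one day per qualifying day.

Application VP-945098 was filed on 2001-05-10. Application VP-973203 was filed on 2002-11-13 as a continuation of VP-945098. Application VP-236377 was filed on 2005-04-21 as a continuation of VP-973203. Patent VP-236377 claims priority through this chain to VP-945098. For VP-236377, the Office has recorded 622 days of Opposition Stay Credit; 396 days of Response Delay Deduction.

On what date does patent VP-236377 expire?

Earliest priority filing: 10 May 2001.
Base term: 10 May 2001 + 17 years → 10 May 2018.
Opposition Stay Credit: +622 days → 22 January 2020.
Response Delay Deduction: −396 days → 22 December 2018.

2018-12-22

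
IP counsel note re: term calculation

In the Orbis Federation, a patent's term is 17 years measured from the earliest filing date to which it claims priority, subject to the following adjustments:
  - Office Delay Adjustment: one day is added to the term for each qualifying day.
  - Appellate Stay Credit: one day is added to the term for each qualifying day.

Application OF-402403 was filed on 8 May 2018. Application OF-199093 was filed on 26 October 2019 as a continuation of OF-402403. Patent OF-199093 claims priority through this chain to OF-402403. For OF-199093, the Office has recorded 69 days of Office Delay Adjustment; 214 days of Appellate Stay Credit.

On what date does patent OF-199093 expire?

February 15, 2036

Earliest priority filing: 8 May 2018.
Base term: 8 May 2018 + 17 years → 8 May 2035.
Office Delay Adjustment: +69 days → 16 July 2035.
Appellate Stay Credit: +214 days → 15 February 2036.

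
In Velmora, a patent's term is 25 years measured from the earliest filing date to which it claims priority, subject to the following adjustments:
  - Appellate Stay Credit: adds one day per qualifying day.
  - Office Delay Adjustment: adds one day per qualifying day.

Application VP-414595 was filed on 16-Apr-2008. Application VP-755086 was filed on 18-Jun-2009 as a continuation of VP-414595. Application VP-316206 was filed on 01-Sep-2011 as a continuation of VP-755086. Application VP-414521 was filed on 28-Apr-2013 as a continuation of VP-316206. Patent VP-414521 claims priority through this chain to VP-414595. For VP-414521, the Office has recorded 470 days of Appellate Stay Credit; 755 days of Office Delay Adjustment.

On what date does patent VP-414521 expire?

2036-08-23

Earliest priority filing: 16 April 2008.
Base term: 16 April 2008 + 25 years → 16 April 2033.
Appellate Stay Credit: +470 days → 30 July 2034.
Office Delay Adjustment: +755 days → 23 August 2036.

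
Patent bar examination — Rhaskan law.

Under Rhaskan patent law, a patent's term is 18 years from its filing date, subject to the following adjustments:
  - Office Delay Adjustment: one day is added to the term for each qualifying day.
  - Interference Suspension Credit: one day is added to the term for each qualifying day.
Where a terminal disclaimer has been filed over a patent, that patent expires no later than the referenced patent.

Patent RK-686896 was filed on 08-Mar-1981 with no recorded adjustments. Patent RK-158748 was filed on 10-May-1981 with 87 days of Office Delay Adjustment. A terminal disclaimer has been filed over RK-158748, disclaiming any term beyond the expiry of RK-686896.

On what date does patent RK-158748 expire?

Natural term of RK-158748:
  Base: filing + 18 years → 10 May 1999.
  Office Delay Adjustment: +87 days → 5 August 1999.
Expiry of referenced patent RK-686896:
  Base: filing + 18 years → 8 March 1999.
Terminal disclaimer: RK-158748 expires on the earlier of 5 August 1999 and 8 March 1999.

March 8, 1999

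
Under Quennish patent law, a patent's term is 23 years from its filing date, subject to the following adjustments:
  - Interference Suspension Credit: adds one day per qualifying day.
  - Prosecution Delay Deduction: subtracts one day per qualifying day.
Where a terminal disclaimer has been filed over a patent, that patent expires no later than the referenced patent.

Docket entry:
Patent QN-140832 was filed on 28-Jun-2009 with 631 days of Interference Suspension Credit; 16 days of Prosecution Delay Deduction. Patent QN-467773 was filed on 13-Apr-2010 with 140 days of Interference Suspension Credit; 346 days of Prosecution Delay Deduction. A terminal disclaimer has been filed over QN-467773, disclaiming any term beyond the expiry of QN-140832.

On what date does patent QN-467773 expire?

Natural term of QN-467773:
  Base: filing + 23 years → 13 April 2033.
  Interference Suspension Credit: +140 days → 31 August 2033.
  Prosecution Delay Deduction: −346 days → 19 September 2032.
Expiry of referenced patent QN-140832:
  Base: filing + 23 years → 28 June 2032.
  Interference Suspension Credit: +631 days → 21 March 2034.
  Prosecution Delay Deduction: −16 days → 5 March 2034.
Terminal disclaimer: QN-467773 expires on the earlier of 19 September 2032 and 5 March 2034.

2032-09-19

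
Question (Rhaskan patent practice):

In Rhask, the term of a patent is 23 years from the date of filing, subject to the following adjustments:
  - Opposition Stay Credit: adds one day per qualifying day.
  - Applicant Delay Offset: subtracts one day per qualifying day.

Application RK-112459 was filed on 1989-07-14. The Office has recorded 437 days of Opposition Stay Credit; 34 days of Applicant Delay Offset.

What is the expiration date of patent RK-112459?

August 21, 2013

Base term: filing date + 23 years → 14 July 2012.
Opposition Stay Credit: +437 days → 24 September 2013.
Applicant Delay Offset: −34 days → 21 August 2013.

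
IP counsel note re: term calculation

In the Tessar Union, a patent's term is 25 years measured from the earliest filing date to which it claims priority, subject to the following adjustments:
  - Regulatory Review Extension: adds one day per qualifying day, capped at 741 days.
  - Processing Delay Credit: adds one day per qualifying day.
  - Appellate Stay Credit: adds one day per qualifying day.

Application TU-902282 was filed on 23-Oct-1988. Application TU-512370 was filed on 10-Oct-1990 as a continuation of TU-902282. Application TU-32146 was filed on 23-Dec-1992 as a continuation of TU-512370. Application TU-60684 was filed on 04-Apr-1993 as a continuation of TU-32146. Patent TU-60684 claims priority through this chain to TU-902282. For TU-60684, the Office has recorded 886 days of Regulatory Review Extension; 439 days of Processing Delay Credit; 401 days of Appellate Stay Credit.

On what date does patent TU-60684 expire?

Earliest priority filing: 23 October 1988.
Base term: 23 October 1988 + 25 years → 23 October 2013.
Regulatory Review Extension: 886 days claimed exceeds the 741-day cap, so +741 days → 3 November 2015.
Processing Delay Credit: +439 days → 15 January 2017.
Appellate Stay Credit: +401 days → 20 February 2018.

February 20, 2018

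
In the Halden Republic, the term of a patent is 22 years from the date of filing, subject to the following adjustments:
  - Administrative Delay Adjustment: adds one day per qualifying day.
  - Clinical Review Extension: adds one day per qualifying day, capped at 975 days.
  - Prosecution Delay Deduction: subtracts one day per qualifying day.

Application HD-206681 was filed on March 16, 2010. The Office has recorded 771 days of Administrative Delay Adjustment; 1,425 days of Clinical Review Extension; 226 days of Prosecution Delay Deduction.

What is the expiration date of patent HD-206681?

May 14, 2036

Base term: filing date + 22 years → 16 March 2032.
Administrative Delay Adjustment: +771 days → 26 April 2034.
Clinical Review Extension: 1425 days claimed exceeds the 975-day cap, so +975 days → 26 December 2036.
Prosecution Delay Deduction: −226 days → 14 May 2036.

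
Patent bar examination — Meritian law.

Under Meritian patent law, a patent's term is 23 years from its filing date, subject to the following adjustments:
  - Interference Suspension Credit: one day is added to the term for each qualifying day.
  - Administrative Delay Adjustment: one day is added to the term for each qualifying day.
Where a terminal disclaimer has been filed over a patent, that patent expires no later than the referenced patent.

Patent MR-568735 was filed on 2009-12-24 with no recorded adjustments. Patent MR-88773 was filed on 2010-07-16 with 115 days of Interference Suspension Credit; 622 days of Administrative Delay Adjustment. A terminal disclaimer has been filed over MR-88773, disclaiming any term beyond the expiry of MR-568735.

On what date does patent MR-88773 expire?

2032-12-24

Natural term of MR-88773:
  Base: filing + 23 years → 16 July 2033.
  Interference Suspension Credit: +115 days → 8 November 2033.
  Administrative Delay Adjustment: +622 days → 23 July 2035.
Expiry of referenced patent MR-568735:
  Base: filing + 23 years → 24 December 2032.
Terminal disclaimer: MR-88773 expires on the earlier of 23 July 2035 and 24 December 2032.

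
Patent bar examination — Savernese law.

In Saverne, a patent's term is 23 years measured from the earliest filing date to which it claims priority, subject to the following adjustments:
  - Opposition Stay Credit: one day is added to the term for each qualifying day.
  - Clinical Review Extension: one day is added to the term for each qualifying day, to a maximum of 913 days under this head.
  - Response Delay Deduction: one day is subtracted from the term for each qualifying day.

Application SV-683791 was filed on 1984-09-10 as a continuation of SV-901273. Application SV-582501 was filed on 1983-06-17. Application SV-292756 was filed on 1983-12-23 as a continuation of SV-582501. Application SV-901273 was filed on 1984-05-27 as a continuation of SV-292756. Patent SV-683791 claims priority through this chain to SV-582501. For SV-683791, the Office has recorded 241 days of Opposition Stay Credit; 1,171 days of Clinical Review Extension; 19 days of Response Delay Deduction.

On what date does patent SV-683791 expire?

Earliest priority filing: 17 June 1983.
Base term: 17 June 1983 + 23 years → 17 June 2006.
Opposition Stay Credit: +241 days → 13 February 2007.
Clinical Review Extension: 1171 days claimed exceeds the 913-day cap, so +913 days → 14 August 2009.
Response Delay Deduction: −19 days → 26 July 2009.

July 26, 2009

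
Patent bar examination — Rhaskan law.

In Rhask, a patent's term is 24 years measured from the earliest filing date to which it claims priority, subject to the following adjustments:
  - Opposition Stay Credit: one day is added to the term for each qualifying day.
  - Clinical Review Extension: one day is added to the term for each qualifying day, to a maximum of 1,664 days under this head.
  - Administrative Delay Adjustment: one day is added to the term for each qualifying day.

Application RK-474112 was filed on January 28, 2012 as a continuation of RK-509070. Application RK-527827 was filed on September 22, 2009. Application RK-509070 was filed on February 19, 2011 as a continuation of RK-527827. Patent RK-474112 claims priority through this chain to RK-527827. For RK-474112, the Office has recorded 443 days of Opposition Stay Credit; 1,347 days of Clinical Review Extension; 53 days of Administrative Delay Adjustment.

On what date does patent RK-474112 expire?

October 9, 2038

Earliest priority filing: 22 September 2009.
Base term: 22 September 2009 + 24 years → 22 September 2033.
Opposition Stay Credit: +443 days → 9 December 2034.
Clinical Review Extension: 1347 days (within the 1664-day cap) → +1347 days → 17 August 2038.
Administrative Delay Adjustment: +53 days → 9 October 2038.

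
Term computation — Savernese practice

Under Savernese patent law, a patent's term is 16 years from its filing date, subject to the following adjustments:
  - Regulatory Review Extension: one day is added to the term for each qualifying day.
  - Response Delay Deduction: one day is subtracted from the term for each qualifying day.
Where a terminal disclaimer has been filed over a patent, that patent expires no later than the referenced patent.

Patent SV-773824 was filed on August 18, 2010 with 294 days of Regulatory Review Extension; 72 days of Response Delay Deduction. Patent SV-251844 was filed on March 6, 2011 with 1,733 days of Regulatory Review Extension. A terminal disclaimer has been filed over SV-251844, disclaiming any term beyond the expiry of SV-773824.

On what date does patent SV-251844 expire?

March 28, 2027

Natural term of SV-251844:
  Base: filing + 16 years → 6 March 2027.
  Regulatory Review Extension: +1733 days → 3 December 2031.
Expiry of referenced patent SV-773824:
  Base: filing + 16 years → 18 August 2026.
  Regulatory Review Extension: +294 days → 8 June 2027.
  Response Delay Deduction: −72 days → 28 March 2027.
Terminal disclaimer: SV-251844 expires on the earlier of 3 December 2031 and 28 March 2027.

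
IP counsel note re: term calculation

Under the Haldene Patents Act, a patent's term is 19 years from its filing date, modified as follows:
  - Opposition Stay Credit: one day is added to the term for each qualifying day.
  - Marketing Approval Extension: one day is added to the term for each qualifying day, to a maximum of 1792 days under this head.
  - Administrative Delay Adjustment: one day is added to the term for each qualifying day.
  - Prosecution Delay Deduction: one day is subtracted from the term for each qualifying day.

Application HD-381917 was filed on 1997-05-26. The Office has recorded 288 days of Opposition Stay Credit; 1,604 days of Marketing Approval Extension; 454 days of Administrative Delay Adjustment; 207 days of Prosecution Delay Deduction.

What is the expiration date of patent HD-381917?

Base term: filing date + 19 years → 26 May 2016.
Opposition Stay Credit: +288 days → 10 March 2017.
Marketing Approval Extension: 1604 days (within the 1792-day cap) → +1604 days → 31 July 2021.
Administrative Delay Adjustment: +454 days → 28 October 2022.
Prosecution Delay Deduction: −207 days → 4 April 2022.

April 4, 2022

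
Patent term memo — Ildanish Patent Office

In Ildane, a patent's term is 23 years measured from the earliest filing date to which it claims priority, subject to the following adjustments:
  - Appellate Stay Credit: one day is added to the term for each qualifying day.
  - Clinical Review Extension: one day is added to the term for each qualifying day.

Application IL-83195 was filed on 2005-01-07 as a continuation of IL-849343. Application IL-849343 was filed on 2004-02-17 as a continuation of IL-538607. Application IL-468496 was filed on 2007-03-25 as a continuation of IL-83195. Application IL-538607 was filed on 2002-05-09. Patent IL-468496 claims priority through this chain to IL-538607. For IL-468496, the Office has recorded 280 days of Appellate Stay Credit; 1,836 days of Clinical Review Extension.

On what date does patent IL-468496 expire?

2031-02-23

Earliest priority filing: 9 May 2002.
Base term: 9 May 2002 + 23 years → 9 May 2025.
Appellate Stay Credit: +280 days → 13 February 2026.
Clinical Review Extension: +1836 days → 23 February 2031.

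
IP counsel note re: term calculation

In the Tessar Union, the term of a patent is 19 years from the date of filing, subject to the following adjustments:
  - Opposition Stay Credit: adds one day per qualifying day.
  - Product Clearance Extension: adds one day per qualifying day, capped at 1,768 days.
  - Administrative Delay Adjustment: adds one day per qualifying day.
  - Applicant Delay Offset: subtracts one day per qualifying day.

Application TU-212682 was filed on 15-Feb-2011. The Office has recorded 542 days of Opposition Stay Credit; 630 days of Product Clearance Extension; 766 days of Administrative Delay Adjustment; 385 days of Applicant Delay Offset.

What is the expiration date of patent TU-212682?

Base term: filing date + 19 years → 15 February 2030.
Opposition Stay Credit: +542 days → 11 August 2031.
Product Clearance Extension: 630 days (within the 1768-day cap) → +630 days → 2 May 2033.
Administrative Delay Adjustment: +766 days → 7 June 2035.
Applicant Delay Offset: −385 days → 18 May 2034.

May 18, 2034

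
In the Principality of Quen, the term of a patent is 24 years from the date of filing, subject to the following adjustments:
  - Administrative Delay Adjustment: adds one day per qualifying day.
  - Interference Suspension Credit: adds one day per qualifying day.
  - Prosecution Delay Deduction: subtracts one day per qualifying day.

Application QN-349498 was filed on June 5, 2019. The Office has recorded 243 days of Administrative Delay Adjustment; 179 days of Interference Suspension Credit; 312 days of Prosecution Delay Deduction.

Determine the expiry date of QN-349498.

Base term: filing date + 24 years → 5 June 2043.
Administrative Delay Adjustment: +243 days → 3 February 2044.
Interference Suspension Credit: +179 days → 31 July 2044.
Prosecution Delay Deduction: −312 days → 23 September 2043.

September 23, 2043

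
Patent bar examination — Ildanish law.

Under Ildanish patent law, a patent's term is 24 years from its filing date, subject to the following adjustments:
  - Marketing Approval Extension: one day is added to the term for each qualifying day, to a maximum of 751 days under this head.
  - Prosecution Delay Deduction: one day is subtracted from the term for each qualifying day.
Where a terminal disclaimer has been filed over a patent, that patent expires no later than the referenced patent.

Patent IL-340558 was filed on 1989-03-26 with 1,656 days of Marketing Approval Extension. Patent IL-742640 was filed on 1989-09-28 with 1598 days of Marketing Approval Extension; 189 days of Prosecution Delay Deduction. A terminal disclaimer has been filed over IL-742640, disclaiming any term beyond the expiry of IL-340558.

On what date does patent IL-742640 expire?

Natural term of IL-742640:
  Base: filing + 24 years → 28 September 2013.
  Marketing Approval Extension: 1598 days claimed exceeds the 751-day cap, so +751 days → 19 October 2015.
  Prosecution Delay Deduction: −189 days → 13 April 2015.
Expiry of referenced patent IL-340558:
  Base: filing + 24 years → 26 March 2013.
  Marketing Approval Extension: 1656 days claimed exceeds the 751-day cap, so +751 days → 16 April 2015.
Terminal disclaimer: IL-742640 expires on the earlier of 13 April 2015 and 16 April 2015.

April 13, 2015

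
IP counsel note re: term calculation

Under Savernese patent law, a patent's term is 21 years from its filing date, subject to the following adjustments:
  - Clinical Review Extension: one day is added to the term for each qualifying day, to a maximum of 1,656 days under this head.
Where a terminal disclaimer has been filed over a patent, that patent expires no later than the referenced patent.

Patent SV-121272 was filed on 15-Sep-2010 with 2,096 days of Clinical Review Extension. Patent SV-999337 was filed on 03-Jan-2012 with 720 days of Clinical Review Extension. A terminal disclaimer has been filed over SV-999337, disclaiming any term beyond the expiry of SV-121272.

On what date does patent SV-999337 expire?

Natural term of SV-999337:
  Base: filing + 21 years → 3 January 2033.
  Clinical Review Extension: 720 days (within the 1656-day cap) → +720 days → 24 December 2034.
Expiry of referenced patent SV-121272:
  Base: filing + 21 years → 15 September 2031.
  Clinical Review Extension: 2096 days claimed exceeds the 1656-day cap, so +1656 days → 28 March 2036.
Terminal disclaimer: SV-999337 expires on the earlier of 24 December 2034 and 28 March 2036.

2034-12-24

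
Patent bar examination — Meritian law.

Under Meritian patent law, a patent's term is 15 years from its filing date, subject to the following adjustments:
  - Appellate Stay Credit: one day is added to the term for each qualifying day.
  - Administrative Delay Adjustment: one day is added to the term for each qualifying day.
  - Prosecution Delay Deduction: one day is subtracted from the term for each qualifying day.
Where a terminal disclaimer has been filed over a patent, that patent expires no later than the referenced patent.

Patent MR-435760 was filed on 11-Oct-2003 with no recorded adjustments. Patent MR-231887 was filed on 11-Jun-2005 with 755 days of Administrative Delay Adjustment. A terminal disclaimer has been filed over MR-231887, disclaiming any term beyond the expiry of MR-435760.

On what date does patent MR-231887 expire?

Natural term of MR-231887:
  Base: filing + 15 years → 11 June 2020.
  Administrative Delay Adjustment: +755 days → 6 July 2022.
Expiry of referenced patent MR-435760:
  Base: filing + 15 years → 11 October 2018.
Terminal disclaimer: MR-231887 expires on the earlier of 6 July 2022 and 11 October 2018.

2018-10-11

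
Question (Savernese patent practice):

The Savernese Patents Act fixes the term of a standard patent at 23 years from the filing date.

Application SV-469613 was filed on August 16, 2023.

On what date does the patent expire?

Filing date + 23 years → 16 August 2046.

2046-08-16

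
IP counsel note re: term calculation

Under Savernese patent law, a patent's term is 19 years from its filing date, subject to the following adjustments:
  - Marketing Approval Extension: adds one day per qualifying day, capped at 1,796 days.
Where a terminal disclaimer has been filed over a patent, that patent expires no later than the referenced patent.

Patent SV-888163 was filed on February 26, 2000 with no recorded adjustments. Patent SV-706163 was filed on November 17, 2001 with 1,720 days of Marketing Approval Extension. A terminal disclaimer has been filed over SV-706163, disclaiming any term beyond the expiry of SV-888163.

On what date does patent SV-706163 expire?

Natural term of SV-706163:
  Base: filing + 19 years → 17 November 2020.
  Marketing Approval Extension: 1720 days (within the 1796-day cap) → +1720 days → 3 August 2025.
Expiry of referenced patent SV-888163:
  Base: filing + 19 years → 26 February 2019.
Terminal disclaimer: SV-706163 expires on the earlier of 3 August 2025 and 26 February 2019.

2019-02-26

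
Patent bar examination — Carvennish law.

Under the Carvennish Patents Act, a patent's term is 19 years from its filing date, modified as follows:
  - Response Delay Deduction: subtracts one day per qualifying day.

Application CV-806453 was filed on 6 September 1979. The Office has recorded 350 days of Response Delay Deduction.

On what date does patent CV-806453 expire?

1997-09-21

Base term: filing date + 19 years → 6 September 1998.
Response Delay Deduction: −350 days → 21 September 1997.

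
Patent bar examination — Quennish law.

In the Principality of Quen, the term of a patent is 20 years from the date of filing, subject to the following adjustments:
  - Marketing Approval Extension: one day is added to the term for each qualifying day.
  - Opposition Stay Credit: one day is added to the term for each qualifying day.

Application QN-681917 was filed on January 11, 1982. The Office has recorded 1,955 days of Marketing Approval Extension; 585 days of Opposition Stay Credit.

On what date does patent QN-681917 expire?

2008-12-25

Base term: filing date + 20 years → 11 January 2002.
Marketing Approval Extension: +1955 days → 20 May 2007.
Opposition Stay Credit: +585 days → 25 December 2008.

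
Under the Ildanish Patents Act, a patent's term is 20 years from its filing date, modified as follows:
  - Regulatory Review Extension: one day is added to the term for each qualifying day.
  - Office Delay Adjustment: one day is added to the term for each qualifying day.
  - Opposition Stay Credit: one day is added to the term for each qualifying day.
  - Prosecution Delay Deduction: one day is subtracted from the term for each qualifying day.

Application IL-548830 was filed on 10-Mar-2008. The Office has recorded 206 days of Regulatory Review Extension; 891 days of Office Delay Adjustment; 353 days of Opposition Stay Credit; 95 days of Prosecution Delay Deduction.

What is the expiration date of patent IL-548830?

Base term: filing date + 20 years → 10 March 2028.
Regulatory Review Extension: +206 days → 2 October 2028.
Office Delay Adjustment: +891 days → 12 March 2031.
Opposition Stay Credit: +353 days → 28 February 2032.
Prosecution Delay Deduction: −95 days → 25 November 2031.

2031-11-25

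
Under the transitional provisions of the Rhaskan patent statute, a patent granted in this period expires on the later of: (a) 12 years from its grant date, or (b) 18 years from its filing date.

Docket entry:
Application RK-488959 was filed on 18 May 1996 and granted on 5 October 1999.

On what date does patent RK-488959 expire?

(a) grant + 12 years → 5 October 2011.
(b) filing + 18 years → 18 May 2014.
Later of the two: 18 May 2014.

2014-05-18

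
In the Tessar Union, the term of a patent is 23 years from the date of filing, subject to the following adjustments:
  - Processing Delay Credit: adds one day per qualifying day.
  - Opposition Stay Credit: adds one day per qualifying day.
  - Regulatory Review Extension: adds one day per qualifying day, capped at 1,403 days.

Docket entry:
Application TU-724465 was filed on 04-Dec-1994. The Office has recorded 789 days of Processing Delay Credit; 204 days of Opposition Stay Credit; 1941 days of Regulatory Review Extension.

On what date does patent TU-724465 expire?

Base term: filing date + 23 years → 4 December 2017.
Processing Delay Credit: +789 days → 1 February 2020.
Opposition Stay Credit: +204 days → 23 August 2020.
Regulatory Review Extension: 1941 days claimed exceeds the 1403-day cap, so +1403 days → 26 June 2024.

June 26, 2024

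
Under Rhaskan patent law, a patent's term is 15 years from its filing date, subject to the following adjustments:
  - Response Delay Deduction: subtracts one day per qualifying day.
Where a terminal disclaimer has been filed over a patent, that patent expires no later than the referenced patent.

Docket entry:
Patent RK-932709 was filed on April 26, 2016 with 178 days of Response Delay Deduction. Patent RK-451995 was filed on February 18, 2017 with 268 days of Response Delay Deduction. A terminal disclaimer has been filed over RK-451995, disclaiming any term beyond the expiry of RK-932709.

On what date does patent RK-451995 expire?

2030-10-30

Natural term of RK-451995:
  Base: filing + 15 years → 18 February 2032.
  Response Delay Deduction: −268 days → 26 May 2031.
Expiry of referenced patent RK-932709:
  Base: filing + 15 years → 26 April 2031.
  Response Delay Deduction: −178 days → 30 October 2030.
Terminal disclaimer: RK-451995 expires on the earlier of 26 May 2031 and 30 October 2030.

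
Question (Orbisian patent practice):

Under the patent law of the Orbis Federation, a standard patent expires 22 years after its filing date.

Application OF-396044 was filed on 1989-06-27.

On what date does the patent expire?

2011-06-27

Filing date + 22 years → 27 June 2011.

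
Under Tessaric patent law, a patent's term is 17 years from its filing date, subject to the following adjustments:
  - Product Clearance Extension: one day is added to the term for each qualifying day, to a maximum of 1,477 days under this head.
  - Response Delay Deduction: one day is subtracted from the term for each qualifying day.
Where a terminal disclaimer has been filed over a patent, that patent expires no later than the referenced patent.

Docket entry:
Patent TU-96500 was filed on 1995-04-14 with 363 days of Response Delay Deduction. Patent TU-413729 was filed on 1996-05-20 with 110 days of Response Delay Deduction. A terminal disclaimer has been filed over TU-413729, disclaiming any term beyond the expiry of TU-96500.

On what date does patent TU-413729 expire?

April 17, 2011

Natural term of TU-413729:
  Base: filing + 17 years → 20 May 2013.
  Response Delay Deduction: −110 days → 30 January 2013.
Expiry of referenced patent TU-96500:
  Base: filing + 17 years → 14 April 2012.
  Response Delay Deduction: −363 days → 17 April 2011.
Terminal disclaimer: TU-413729 expires on the earlier of 30 January 2013 and 17 April 2011.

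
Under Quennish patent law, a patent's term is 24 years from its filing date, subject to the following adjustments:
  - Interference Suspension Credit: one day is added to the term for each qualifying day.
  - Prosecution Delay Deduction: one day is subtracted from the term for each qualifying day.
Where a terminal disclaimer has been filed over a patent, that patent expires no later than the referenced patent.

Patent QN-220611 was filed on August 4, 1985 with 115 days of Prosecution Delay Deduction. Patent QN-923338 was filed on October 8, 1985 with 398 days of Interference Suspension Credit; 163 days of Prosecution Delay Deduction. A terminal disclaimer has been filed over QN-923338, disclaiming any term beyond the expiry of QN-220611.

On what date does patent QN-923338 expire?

April 11, 2009

Natural term of QN-923338:
  Base: filing + 24 years → 8 October 2009.
  Interference Suspension Credit: +398 days → 10 November 2010.
  Prosecution Delay Deduction: −163 days → 31 May 2010.
Expiry of referenced patent QN-220611:
  Base: filing + 24 years → 4 August 2009.
  Prosecution Delay Deduction: −115 days → 11 April 2009.
Terminal disclaimer: QN-923338 expires on the earlier of 31 May 2010 and 11 April 2009.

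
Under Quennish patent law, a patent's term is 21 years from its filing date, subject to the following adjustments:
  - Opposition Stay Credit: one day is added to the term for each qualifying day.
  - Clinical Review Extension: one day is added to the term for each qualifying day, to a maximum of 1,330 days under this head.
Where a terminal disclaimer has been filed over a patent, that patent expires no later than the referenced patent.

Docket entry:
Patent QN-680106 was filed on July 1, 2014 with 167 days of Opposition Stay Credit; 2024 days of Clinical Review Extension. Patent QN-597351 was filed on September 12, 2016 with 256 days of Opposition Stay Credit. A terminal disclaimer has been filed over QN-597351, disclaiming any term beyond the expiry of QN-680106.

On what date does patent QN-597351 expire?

May 26, 2038

Natural term of QN-597351:
  Base: filing + 21 years → 12 September 2037.
  Opposition Stay Credit: +256 days → 26 May 2038.
Expiry of referenced patent QN-680106:
  Base: filing + 21 years → 1 July 2035.
  Opposition Stay Credit: +167 days → 15 December 2035.
  Clinical Review Extension: 2024 days claimed exceeds the 1330-day cap, so +1330 days → 6 August 2039.
Terminal disclaimer: QN-597351 expires on the earlier of 26 May 2038 and 6 August 2039.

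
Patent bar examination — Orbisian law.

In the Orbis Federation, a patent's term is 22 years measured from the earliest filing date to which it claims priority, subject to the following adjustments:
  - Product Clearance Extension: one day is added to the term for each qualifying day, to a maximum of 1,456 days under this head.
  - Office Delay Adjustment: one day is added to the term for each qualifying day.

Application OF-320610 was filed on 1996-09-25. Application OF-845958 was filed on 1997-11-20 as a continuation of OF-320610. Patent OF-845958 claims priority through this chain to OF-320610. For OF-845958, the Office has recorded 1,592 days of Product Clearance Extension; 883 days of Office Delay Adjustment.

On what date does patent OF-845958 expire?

2025-02-19

Earliest priority filing: 25 September 1996.
Base term: 25 September 1996 + 22 years → 25 September 2018.
Product Clearance Extension: 1592 days claimed exceeds the 1456-day cap, so +1456 days → 20 September 2022.
Office Delay Adjustment: +883 days → 19 February 2025.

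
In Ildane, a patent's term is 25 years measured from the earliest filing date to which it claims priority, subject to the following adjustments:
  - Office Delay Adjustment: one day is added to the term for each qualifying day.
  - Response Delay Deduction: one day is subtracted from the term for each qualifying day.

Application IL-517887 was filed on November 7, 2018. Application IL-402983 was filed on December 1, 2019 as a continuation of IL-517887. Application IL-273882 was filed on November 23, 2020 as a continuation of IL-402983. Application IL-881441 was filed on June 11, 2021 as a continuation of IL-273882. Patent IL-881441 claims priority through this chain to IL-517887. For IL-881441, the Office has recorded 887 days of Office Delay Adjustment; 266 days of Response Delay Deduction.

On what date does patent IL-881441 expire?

Earliest priority filing: 7 November 2018.
Base term: 7 November 2018 + 25 years → 7 November 2043.
Office Delay Adjustment: +887 days → 12 April 2046.
Response Delay Deduction: −266 days → 20 July 2045.

2045-07-20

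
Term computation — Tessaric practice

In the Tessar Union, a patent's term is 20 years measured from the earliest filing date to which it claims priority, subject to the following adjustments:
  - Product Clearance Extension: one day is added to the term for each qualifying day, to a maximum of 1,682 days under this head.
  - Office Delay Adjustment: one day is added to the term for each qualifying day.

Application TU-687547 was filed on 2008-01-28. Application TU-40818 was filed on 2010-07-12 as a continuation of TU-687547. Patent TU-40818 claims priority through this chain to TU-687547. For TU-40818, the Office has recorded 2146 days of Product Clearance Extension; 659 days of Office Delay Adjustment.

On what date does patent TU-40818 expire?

June 26, 2034

Earliest priority filing: 28 January 2008.
Base term: 28 January 2008 + 20 years → 28 January 2028.
Product Clearance Extension: 2146 days claimed exceeds the 1682-day cap, so +1682 days → 5 September 2032.
Office Delay Adjustment: +659 days → 26 June 2034.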